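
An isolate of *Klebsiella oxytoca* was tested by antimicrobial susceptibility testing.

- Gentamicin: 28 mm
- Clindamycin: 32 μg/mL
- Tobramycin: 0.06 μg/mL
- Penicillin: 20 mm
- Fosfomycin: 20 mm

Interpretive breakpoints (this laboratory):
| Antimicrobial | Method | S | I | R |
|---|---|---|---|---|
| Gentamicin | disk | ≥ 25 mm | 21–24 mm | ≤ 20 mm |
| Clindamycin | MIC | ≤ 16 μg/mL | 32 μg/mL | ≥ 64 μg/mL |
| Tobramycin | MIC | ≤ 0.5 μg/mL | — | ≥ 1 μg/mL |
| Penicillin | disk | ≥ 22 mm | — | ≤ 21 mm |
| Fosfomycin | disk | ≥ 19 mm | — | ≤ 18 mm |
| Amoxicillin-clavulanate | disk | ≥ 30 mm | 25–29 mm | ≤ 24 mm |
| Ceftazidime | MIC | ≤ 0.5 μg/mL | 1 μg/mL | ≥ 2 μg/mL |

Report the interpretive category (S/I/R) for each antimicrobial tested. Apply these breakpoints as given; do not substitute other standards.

S, I, S, R, S

Gentamicin (28 mm) ≥ 25 mm — Susceptible
Clindamycin 32 μg/mL: = 32 μg/mL — I
Tobramycin 0.06 μg/mL: ≤ 0.5 μg/mL → Susceptible
Penicillin: 20 mm is ≤ 21 mm → R
Fosfomycin: 20 mm is ≥ 19 mm → S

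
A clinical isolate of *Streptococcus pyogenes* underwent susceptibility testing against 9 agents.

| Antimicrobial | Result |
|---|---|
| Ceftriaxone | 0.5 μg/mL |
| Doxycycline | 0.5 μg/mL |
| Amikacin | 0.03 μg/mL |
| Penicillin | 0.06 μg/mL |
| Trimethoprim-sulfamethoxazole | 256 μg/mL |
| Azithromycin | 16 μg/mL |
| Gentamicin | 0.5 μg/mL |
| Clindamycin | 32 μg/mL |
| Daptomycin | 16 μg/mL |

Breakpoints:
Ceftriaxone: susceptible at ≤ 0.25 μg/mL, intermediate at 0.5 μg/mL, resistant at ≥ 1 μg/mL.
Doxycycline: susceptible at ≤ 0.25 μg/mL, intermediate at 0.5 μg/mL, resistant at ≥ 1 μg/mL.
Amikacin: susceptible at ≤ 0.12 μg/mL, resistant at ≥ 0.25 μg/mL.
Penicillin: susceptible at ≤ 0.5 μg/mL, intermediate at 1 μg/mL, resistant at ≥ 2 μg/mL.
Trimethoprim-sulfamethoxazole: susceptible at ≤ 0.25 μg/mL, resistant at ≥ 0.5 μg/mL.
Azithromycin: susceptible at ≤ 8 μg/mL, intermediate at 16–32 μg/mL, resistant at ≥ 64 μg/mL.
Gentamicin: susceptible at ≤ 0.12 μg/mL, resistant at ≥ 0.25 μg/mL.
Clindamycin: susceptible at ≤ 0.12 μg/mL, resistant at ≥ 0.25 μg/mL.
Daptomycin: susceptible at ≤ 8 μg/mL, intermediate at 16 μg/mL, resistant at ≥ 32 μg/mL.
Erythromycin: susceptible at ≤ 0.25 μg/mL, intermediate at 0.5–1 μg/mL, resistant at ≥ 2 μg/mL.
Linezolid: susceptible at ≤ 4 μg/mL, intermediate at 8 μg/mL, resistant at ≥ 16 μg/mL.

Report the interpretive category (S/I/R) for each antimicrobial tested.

Ceftriaxone: 0.5 μg/mL is = 0.5 μg/mL ⇒ intermediate
Doxycycline 0.5 μg/mL: = 0.5 μg/mL — I
Amikacin: 0.03 μg/mL is ≤ 0.12 μg/mL — susceptible
Penicillin: 0.06 μg/mL is ≤ 0.5 μg/mL ⇒ S
Trimethoprim-sulfamethoxazole 256 μg/mL: ≥ 0.5 μg/mL — R
Azithromycin (16 μg/mL) in 16–32 μg/mL → intermediate
Gentamicin 0.5 μg/mL: ≥ 0.25 μg/mL ⇒ resistant
Clindamycin: 32 μg/mL is ≥ 0.25 μg/mL — Resistant
Daptomycin: 16 μg/mL is = 16 μg/mL — intermediate

I, I, S, S, R, I, R, R, I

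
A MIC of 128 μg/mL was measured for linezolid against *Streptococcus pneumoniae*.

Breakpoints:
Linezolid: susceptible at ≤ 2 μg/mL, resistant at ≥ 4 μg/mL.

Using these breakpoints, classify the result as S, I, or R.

Linezolid (128 μg/mL) ≥ 4 μg/mL → Resistant

R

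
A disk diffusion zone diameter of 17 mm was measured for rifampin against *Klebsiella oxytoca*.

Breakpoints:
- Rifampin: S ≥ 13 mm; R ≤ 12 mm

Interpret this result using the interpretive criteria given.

Rifampin 17 mm: ≥ 13 mm → susceptible

S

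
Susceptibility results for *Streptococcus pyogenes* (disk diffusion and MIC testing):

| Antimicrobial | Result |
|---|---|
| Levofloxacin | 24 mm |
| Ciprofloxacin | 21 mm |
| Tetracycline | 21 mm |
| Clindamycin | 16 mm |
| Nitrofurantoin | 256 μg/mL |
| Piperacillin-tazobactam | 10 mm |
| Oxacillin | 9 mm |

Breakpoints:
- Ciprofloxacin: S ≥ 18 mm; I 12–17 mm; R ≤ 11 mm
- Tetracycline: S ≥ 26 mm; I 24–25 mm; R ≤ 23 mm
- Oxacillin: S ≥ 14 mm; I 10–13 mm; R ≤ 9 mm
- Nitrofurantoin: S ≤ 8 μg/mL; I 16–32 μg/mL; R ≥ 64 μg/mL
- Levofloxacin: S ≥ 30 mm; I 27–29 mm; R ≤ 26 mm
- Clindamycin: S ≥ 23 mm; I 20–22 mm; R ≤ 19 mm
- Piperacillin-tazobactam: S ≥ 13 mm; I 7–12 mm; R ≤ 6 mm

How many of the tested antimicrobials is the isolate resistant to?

Levofloxacin (24 mm) ≤ 26 mm → resistant
Ciprofloxacin 21 mm: ≥ 18 mm — Susceptible
Tetracycline 21 mm: ≤ 23 mm ⇒ resistant
Clindamycin 16 mm: ≤ 19 mm ⇒ resistant
Nitrofurantoin (256 μg/mL) ≥ 64 μg/mL — resistant
Piperacillin-tazobactam (10 mm) in 7–12 mm → Intermediate
Oxacillin: 9 mm is ≤ 9 mm — Resistant
Resistant: 5

5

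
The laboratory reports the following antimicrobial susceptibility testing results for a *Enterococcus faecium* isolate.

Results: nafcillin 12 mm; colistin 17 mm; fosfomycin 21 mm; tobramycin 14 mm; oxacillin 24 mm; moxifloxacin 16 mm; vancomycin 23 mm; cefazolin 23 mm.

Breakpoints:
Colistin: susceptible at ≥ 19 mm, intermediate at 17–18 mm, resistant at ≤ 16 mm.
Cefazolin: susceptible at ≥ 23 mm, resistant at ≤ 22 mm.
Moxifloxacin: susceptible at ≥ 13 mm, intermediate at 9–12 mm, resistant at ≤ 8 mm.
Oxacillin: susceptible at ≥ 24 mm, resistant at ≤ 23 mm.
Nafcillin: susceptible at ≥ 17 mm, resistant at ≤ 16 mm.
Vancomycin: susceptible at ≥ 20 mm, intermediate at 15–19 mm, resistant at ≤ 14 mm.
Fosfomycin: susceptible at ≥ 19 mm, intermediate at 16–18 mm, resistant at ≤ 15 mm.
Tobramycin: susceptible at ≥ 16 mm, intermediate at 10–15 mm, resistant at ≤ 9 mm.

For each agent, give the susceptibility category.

R, I, S, I, S, S, S, S

Nafcillin 12 mm: ≤ 16 mm — resistant
Colistin 17 mm: in 17–18 mm — Intermediate
Fosfomycin: 21 mm is ≥ 19 mm ⇒ susceptible
Tobramycin 14 mm: in 10–15 mm — Intermediate
Oxacillin (24 mm) ≥ 24 mm ⇒ susceptible
Moxifloxacin (16 mm) ≥ 13 mm ⇒ Susceptible
Vancomycin 23 mm: ≥ 20 mm → S
Cefazolin: 23 mm is ≥ 23 mm ⇒ susceptible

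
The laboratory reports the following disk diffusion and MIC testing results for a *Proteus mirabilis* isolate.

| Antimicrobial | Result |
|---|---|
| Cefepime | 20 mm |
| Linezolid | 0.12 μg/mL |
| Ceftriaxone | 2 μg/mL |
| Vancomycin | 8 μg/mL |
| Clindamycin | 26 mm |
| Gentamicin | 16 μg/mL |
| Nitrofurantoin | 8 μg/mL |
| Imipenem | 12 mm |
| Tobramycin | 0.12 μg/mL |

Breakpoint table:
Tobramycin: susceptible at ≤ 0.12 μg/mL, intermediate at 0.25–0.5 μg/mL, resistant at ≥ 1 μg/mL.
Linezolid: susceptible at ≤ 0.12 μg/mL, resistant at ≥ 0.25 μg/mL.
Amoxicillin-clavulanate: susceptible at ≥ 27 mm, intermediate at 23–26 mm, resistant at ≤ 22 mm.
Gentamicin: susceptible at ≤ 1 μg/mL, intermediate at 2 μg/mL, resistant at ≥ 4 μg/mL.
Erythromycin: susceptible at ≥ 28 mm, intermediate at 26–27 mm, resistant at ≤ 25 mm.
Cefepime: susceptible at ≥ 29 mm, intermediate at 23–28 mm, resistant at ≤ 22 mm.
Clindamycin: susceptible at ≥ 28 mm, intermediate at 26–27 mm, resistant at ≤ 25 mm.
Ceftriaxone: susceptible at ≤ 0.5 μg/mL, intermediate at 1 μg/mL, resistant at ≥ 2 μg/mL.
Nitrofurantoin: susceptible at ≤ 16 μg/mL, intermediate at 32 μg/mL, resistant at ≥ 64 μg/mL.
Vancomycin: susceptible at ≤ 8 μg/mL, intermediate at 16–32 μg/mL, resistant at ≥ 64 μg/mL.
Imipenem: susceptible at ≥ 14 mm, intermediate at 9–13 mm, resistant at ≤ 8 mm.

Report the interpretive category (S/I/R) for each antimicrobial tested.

Cefepime 20 mm: ≤ 22 mm — R
Linezolid: 0.12 μg/mL is ≤ 0.12 μg/mL → S
Ceftriaxone 2 μg/mL: ≥ 2 μg/mL — R
Vancomycin (8 μg/mL) ≤ 8 μg/mL ⇒ S
Clindamycin (26 mm) in 26–27 mm → intermediate
Gentamicin 16 μg/mL: ≥ 4 μg/mL → resistant
Nitrofurantoin 8 μg/mL: ≤ 16 μg/mL → Susceptible
Imipenem 12 mm: in 9–13 mm — Intermediate
Tobramycin (0.12 μg/mL) ≤ 0.12 μg/mL → susceptible

R, S, R, S, I, R, S, I, S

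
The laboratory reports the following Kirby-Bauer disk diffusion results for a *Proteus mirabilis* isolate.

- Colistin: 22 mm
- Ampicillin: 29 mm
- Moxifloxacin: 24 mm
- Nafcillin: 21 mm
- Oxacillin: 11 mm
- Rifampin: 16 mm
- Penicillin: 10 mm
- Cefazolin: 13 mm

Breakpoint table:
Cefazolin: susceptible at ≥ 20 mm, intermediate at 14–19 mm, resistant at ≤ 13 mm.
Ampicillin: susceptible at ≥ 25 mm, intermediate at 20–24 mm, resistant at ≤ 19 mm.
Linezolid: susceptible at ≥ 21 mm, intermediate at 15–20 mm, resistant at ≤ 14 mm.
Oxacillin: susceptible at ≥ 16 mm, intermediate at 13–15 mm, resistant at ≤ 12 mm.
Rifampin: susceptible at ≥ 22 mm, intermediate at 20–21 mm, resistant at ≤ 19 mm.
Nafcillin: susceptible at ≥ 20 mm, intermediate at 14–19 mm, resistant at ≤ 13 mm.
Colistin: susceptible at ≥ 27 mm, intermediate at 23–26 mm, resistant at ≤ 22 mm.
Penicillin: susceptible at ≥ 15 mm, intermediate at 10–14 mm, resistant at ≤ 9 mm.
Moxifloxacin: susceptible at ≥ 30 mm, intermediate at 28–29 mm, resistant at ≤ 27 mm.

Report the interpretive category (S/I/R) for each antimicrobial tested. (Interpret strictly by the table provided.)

R, S, R, S, R, R, I, R

Colistin: 22 mm is ≤ 22 mm — resistant
Ampicillin: 29 mm is ≥ 25 mm — susceptible
Moxifloxacin: 24 mm is ≤ 27 mm → resistant
Nafcillin 21 mm: ≥ 20 mm → Susceptible
Oxacillin: 11 mm is ≤ 12 mm → R
Rifampin (16 mm) ≤ 19 mm → resistant
Penicillin 10 mm: in 10–14 mm ⇒ Intermediate
Cefazolin (13 mm) ≤ 13 mm ⇒ resistant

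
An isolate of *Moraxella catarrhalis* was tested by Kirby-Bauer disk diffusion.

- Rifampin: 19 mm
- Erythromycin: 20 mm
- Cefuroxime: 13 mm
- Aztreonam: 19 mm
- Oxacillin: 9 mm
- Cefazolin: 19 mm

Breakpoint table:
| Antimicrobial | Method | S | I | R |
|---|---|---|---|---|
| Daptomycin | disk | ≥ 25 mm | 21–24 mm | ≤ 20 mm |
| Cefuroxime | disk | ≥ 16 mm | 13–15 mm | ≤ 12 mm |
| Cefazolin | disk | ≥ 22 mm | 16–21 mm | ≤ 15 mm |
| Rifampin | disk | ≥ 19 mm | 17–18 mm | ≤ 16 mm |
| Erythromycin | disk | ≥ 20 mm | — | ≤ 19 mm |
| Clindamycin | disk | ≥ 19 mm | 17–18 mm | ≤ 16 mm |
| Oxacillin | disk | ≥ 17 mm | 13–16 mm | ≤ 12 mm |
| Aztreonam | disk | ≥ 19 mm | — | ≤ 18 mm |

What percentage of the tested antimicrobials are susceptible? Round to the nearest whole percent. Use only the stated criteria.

50%

Rifampin: 19 mm is ≥ 19 mm → Susceptible
Erythromycin (20 mm) ≥ 20 mm ⇒ S
Cefuroxime: 13 mm is in 13–15 mm — I
Aztreonam (19 mm) ≥ 19 mm → S
Oxacillin (9 mm) ≤ 12 mm ⇒ Resistant
Cefazolin (19 mm) in 16–21 mm → Intermediate
Susceptible: 3/6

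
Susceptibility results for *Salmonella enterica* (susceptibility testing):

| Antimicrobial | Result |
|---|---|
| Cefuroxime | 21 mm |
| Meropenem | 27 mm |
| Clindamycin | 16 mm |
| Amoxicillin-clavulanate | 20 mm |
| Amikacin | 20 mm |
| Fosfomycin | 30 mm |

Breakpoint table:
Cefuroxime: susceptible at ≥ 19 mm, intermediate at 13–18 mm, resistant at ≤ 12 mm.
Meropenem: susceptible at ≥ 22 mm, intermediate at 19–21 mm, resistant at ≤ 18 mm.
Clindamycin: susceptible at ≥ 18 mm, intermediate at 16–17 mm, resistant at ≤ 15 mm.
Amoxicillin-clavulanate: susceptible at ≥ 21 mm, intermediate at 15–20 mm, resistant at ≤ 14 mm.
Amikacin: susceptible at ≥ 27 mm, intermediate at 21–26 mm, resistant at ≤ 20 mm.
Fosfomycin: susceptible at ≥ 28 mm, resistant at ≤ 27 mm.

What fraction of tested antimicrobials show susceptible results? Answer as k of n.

Cefuroxime 21 mm: ≥ 19 mm → Susceptible
Meropenem: 27 mm is ≥ 22 mm ⇒ S
Clindamycin: 16 mm is in 16–17 mm — intermediate
Amoxicillin-clavulanate (20 mm) in 15–20 mm — intermediate
Amikacin: 20 mm is ≤ 20 mm — R
Fosfomycin 30 mm: ≥ 28 mm — S
Susceptible: 3/6

3 of 6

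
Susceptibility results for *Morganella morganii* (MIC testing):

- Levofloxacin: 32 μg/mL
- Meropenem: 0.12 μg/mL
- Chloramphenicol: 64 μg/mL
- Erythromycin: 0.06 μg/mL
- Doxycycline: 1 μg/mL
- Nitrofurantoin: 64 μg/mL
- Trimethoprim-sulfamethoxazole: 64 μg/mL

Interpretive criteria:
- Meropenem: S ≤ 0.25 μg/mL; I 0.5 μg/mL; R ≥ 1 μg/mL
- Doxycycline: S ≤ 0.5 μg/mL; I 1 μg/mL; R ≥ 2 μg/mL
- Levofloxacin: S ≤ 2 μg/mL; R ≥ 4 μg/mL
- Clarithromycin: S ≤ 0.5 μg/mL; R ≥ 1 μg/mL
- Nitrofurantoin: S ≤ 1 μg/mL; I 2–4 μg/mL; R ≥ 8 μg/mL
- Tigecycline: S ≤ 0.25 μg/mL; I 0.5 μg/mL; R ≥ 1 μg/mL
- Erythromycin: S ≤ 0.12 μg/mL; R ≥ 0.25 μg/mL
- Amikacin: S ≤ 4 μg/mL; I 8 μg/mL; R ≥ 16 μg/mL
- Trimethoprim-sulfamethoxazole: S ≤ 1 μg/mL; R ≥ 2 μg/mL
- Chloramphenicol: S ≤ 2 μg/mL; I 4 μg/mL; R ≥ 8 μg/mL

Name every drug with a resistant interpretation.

Levofloxacin 32 μg/mL: ≥ 4 μg/mL → resistant
Meropenem: 0.12 μg/mL is ≤ 0.25 μg/mL — susceptible
Chloramphenicol 64 μg/mL: ≥ 8 μg/mL ⇒ Resistant
Erythromycin 0.06 μg/mL: ≤ 0.12 μg/mL → S
Doxycycline: 1 μg/mL is = 1 μg/mL ⇒ I
Nitrofurantoin 64 μg/mL: ≥ 8 μg/mL ⇒ resistant
Trimethoprim-sulfamethoxazole (64 μg/mL) ≥ 2 μg/mL — resistant

levofloxacin, chloramphenicol, nitrofurantoin, trimethoprim-sulfamethoxazole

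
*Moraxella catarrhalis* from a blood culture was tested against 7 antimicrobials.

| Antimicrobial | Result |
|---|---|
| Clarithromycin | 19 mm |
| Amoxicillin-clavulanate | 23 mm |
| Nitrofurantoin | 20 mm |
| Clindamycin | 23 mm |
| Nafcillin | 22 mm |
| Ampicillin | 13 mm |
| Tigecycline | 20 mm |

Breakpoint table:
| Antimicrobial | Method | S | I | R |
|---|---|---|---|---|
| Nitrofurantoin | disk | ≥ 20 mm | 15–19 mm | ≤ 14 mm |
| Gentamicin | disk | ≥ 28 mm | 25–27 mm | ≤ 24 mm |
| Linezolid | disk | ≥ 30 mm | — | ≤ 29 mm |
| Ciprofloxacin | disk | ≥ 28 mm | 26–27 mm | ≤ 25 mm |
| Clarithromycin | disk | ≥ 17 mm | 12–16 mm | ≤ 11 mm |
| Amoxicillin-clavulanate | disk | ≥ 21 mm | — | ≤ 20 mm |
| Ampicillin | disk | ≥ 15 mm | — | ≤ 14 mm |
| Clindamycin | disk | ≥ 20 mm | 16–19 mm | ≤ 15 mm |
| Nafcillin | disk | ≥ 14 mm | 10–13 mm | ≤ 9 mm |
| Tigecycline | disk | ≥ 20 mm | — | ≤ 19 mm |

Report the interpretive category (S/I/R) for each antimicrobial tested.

Clarithromycin: 19 mm is ≥ 17 mm ⇒ S
Amoxicillin-clavulanate: 23 mm is ≥ 21 mm — susceptible
Nitrofurantoin 20 mm: ≥ 20 mm → susceptible
Clindamycin 23 mm: ≥ 20 mm ⇒ S
Nafcillin (22 mm) ≥ 14 mm ⇒ S
Ampicillin (13 mm) ≤ 14 mm ⇒ R
Tigecycline: 20 mm is ≥ 20 mm — S

S, S, S, S, S, R, S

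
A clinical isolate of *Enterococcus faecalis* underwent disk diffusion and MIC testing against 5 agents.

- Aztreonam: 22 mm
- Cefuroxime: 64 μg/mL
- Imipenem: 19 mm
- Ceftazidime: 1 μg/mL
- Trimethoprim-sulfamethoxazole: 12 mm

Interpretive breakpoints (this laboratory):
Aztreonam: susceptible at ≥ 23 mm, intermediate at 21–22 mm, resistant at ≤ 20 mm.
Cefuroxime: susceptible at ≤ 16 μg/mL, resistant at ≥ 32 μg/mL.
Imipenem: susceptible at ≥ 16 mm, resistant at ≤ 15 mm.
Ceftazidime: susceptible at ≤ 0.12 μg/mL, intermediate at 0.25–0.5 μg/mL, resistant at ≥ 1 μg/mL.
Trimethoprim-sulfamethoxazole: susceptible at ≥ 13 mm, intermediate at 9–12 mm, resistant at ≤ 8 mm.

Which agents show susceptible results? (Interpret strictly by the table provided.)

imipenem

Aztreonam (22 mm) in 21–22 mm — Intermediate
Cefuroxime (64 μg/mL) ≥ 32 μg/mL — resistant
Imipenem (19 mm) ≥ 16 mm → S
Ceftazidime (1 μg/mL) ≥ 1 μg/mL → resistant
Trimethoprim-sulfamethoxazole (12 mm) in 9–12 mm → intermediate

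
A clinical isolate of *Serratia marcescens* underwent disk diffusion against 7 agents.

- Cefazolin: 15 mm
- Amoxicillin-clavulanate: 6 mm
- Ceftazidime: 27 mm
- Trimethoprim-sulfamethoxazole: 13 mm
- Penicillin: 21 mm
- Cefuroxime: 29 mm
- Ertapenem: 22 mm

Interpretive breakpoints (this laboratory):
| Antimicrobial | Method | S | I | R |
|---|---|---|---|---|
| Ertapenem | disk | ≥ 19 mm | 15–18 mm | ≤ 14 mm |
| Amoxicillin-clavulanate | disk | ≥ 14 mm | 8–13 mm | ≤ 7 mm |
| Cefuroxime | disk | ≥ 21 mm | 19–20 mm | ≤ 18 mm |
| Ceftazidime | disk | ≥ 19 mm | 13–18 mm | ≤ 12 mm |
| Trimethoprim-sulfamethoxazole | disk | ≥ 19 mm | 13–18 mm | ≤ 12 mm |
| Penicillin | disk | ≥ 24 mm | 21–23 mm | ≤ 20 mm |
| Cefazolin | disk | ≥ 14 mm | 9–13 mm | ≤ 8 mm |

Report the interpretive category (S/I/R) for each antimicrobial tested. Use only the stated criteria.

Cefazolin (15 mm) ≥ 14 mm — Susceptible
Amoxicillin-clavulanate 6 mm: ≤ 7 mm — resistant
Ceftazidime 27 mm: ≥ 19 mm → susceptible
Trimethoprim-sulfamethoxazole: 13 mm is in 13–18 mm — intermediate
Penicillin: 21 mm is in 21–23 mm → intermediate
Cefuroxime (29 mm) ≥ 21 mm ⇒ susceptible
Ertapenem: 22 mm is ≥ 19 mm ⇒ S

S, R, S, I, I, S, S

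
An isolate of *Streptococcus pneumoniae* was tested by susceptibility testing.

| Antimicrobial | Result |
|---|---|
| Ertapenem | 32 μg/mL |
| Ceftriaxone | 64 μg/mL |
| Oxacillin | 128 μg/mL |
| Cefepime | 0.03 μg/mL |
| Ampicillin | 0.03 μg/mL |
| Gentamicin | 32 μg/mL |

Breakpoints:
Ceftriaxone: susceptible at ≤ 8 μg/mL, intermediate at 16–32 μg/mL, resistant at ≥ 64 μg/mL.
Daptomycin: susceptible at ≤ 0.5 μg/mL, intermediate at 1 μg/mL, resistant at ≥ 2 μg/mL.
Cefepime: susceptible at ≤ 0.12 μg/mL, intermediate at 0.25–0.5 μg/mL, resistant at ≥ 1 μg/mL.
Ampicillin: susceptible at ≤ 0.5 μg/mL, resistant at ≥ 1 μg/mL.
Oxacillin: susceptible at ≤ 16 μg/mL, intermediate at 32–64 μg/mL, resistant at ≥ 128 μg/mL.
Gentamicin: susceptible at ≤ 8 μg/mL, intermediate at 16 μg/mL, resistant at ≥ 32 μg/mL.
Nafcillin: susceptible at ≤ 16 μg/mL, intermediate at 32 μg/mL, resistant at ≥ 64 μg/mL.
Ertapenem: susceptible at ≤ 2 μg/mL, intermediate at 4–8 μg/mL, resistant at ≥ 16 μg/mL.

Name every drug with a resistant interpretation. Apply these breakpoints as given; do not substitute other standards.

Ertapenem 32 μg/mL: ≥ 16 μg/mL ⇒ Resistant
Ceftriaxone 64 μg/mL: ≥ 64 μg/mL ⇒ R
Oxacillin (128 μg/mL) ≥ 128 μg/mL — resistant
Cefepime: 0.03 μg/mL is ≤ 0.12 μg/mL — Susceptible
Ampicillin: 0.03 μg/mL is ≤ 0.5 μg/mL — Susceptible
Gentamicin: 32 μg/mL is ≥ 32 μg/mL — R

ertapenem, ceftriaxone, oxacillin, gentamicin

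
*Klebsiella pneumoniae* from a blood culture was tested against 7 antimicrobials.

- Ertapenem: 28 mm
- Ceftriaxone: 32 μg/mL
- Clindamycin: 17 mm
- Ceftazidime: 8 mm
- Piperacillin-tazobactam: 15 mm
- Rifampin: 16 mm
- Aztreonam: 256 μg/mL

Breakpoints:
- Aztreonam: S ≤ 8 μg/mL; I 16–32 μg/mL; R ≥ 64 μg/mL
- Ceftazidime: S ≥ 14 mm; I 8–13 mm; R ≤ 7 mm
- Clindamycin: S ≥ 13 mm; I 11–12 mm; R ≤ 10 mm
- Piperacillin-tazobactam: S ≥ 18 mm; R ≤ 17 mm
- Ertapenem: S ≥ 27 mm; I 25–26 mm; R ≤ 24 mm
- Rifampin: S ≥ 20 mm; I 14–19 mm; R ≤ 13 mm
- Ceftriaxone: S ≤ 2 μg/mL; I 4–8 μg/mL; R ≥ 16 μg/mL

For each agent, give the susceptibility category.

Ertapenem 28 mm: ≥ 27 mm → S
Ceftriaxone 32 μg/mL: ≥ 16 μg/mL → Resistant
Clindamycin (17 mm) ≥ 13 mm → susceptible
Ceftazidime 8 mm: in 8–13 mm → I
Piperacillin-tazobactam 15 mm: ≤ 17 mm — resistant
Rifampin 16 mm: in 14–19 mm → Intermediate
Aztreonam 256 μg/mL: ≥ 64 μg/mL — R

S, R, S, I, R, I, R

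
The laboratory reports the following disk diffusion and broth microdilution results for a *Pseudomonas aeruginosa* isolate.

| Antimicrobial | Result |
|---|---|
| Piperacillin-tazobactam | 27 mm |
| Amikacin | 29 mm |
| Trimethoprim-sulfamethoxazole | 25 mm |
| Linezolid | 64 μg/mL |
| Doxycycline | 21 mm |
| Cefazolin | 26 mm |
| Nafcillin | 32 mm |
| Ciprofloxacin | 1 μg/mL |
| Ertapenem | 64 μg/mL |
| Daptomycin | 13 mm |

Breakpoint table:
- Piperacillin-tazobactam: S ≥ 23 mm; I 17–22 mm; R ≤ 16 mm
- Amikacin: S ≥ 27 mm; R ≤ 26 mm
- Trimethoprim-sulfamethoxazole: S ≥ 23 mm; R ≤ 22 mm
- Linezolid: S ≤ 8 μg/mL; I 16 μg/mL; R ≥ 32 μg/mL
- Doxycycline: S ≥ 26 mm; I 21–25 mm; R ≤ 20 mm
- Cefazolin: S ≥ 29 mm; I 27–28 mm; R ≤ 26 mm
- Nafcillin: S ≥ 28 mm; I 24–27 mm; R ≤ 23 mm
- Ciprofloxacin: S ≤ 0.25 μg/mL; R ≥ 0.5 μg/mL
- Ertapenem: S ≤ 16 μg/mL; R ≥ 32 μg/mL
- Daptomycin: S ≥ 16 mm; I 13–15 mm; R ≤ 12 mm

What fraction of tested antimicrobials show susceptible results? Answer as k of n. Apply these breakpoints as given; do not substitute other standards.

Piperacillin-tazobactam: 27 mm is ≥ 23 mm ⇒ S
Amikacin 29 mm: ≥ 27 mm ⇒ S
Trimethoprim-sulfamethoxazole: 25 mm is ≥ 23 mm — susceptible
Linezolid 64 μg/mL: ≥ 32 μg/mL — resistant
Doxycycline 21 mm: in 21–25 mm → intermediate
Cefazolin: 26 mm is ≤ 26 mm → R
Nafcillin 32 mm: ≥ 28 mm ⇒ S
Ciprofloxacin: 1 μg/mL is ≥ 0.5 μg/mL ⇒ resistant
Ertapenem 64 μg/mL: ≥ 32 μg/mL ⇒ R
Daptomycin: 13 mm is in 13–15 mm ⇒ intermediate
Susceptible: 4/10

4 of 10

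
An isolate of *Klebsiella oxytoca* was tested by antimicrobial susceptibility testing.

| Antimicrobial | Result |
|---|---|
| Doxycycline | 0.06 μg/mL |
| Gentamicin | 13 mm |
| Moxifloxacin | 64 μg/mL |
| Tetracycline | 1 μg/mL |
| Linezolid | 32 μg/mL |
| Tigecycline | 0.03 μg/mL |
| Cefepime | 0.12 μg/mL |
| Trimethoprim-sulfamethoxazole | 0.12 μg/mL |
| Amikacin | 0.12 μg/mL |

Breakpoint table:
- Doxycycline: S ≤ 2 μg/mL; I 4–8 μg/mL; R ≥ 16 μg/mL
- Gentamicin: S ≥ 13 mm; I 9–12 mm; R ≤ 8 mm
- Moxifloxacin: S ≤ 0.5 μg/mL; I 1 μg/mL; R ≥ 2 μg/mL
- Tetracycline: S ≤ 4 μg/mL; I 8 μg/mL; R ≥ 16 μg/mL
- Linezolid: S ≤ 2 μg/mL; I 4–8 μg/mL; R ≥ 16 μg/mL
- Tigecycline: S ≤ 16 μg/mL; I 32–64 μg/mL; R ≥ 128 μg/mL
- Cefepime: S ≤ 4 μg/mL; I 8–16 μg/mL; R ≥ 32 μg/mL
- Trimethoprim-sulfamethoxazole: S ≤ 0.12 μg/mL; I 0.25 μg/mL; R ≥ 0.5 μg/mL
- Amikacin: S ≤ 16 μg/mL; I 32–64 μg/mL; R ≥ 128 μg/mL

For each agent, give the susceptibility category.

S, S, R, S, R, S, S, S, S

Doxycycline (0.06 μg/mL) ≤ 2 μg/mL — susceptible
Gentamicin: 13 mm is ≥ 13 mm — susceptible
Moxifloxacin (64 μg/mL) ≥ 2 μg/mL ⇒ resistant
Tetracycline: 1 μg/mL is ≤ 4 μg/mL ⇒ S
Linezolid (32 μg/mL) ≥ 16 μg/mL → Resistant
Tigecycline 0.03 μg/mL: ≤ 16 μg/mL ⇒ Susceptible
Cefepime (0.12 μg/mL) ≤ 4 μg/mL → Susceptible
Trimethoprim-sulfamethoxazole: 0.12 μg/mL is ≤ 0.12 μg/mL — S
Amikacin (0.12 μg/mL) ≤ 16 μg/mL ⇒ Susceptible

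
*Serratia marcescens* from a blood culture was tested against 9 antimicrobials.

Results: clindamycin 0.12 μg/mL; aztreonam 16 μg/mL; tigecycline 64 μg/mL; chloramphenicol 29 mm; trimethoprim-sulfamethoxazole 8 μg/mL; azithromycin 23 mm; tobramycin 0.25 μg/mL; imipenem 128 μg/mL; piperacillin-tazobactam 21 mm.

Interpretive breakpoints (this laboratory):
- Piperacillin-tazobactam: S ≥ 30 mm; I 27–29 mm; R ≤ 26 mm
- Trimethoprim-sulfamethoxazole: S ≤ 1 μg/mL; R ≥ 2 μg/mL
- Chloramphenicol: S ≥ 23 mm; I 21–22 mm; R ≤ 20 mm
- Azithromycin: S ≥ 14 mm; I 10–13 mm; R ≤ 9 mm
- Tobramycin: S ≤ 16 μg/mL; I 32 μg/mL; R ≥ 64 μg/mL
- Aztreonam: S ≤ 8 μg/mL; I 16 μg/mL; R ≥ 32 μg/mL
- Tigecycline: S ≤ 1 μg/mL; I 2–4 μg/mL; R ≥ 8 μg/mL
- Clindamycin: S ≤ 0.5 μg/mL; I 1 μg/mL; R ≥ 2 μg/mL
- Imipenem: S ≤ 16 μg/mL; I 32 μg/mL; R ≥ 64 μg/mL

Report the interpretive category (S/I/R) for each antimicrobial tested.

Clindamycin (0.12 μg/mL) ≤ 0.5 μg/mL — Susceptible
Aztreonam 16 μg/mL: = 16 μg/mL — intermediate
Tigecycline (64 μg/mL) ≥ 8 μg/mL → Resistant
Chloramphenicol 29 mm: ≥ 23 mm — susceptible
Trimethoprim-sulfamethoxazole: 8 μg/mL is ≥ 2 μg/mL → Resistant
Azithromycin (23 mm) ≥ 14 mm ⇒ susceptible
Tobramycin 0.25 μg/mL: ≤ 16 μg/mL — S
Imipenem: 128 μg/mL is ≥ 64 μg/mL ⇒ Resistant
Piperacillin-tazobactam 21 mm: ≤ 26 mm ⇒ R

S, I, R, S, R, S, S, R, R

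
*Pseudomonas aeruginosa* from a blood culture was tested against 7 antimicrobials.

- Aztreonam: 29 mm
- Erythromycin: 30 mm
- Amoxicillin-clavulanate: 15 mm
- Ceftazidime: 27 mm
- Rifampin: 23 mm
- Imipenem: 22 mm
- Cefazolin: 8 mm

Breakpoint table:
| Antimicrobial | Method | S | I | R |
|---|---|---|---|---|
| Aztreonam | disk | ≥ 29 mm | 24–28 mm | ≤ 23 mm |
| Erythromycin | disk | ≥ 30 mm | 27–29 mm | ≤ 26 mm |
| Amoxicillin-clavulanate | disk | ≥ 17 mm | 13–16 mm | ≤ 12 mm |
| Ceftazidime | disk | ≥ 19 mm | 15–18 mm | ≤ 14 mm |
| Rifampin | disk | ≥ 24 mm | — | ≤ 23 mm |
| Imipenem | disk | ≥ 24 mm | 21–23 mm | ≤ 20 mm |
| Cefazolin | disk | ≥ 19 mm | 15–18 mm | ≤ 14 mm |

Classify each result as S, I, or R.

S, S, I, S, R, I, R

Aztreonam 29 mm: ≥ 29 mm — S
Erythromycin (30 mm) ≥ 30 mm → susceptible
Amoxicillin-clavulanate: 15 mm is in 13–16 mm → I
Ceftazidime (27 mm) ≥ 19 mm → Susceptible
Rifampin (23 mm) ≤ 23 mm → Resistant
Imipenem (22 mm) in 21–23 mm → I
Cefazolin (8 mm) ≤ 14 mm → R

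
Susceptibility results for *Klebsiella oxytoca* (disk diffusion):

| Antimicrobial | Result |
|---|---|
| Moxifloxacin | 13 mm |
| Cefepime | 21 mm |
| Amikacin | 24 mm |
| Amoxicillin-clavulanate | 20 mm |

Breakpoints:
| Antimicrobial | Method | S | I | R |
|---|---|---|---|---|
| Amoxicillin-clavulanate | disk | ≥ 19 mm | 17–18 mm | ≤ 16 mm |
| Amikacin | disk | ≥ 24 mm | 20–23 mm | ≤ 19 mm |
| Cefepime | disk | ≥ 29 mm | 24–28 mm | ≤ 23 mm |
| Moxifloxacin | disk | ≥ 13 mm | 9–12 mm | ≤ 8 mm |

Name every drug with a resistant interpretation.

cefepime

Moxifloxacin: 13 mm is ≥ 13 mm ⇒ Susceptible
Cefepime 21 mm: ≤ 23 mm → resistant
Amikacin (24 mm) ≥ 24 mm — Susceptible
Amoxicillin-clavulanate (20 mm) ≥ 19 mm ⇒ Susceptible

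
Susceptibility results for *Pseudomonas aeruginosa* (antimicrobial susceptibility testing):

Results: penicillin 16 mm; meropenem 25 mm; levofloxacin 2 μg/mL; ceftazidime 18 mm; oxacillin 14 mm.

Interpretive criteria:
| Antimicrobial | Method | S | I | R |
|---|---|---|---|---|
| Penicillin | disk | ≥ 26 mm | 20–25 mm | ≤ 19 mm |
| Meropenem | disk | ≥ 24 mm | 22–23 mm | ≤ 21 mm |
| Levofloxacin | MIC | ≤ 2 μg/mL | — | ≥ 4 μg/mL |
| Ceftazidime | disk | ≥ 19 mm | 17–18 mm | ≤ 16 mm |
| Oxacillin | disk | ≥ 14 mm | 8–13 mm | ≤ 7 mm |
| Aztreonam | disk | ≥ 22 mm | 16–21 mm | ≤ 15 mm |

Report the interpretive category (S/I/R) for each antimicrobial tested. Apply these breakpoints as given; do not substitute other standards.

Penicillin 16 mm: ≤ 19 mm → R
Meropenem 25 mm: ≥ 24 mm → S
Levofloxacin: 2 μg/mL is ≤ 2 μg/mL — susceptible
Ceftazidime: 18 mm is in 17–18 mm → intermediate
Oxacillin 14 mm: ≥ 14 mm — S

R, S, S, I, S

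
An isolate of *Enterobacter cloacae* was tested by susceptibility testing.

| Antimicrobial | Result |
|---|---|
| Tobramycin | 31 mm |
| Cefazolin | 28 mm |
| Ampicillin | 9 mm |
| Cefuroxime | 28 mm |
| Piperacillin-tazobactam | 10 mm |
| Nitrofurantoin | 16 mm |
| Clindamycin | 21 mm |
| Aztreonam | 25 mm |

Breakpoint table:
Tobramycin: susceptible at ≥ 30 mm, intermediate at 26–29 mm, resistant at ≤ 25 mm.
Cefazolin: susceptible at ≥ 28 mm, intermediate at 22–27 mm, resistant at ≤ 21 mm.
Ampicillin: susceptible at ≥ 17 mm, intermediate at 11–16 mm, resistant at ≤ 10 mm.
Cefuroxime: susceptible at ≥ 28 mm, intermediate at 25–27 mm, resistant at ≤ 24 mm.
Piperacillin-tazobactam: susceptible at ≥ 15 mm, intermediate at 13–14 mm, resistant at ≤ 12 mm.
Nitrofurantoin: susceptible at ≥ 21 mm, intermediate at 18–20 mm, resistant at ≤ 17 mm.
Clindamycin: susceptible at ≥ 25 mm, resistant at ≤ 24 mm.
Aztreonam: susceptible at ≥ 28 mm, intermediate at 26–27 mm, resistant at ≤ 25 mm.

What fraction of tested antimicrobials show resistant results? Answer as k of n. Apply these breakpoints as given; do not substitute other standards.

5 of 8

Tobramycin: 31 mm is ≥ 30 mm ⇒ susceptible
Cefazolin (28 mm) ≥ 28 mm → Susceptible
Ampicillin: 9 mm is ≤ 10 mm → R
Cefuroxime 28 mm: ≥ 28 mm — Susceptible
Piperacillin-tazobactam (10 mm) ≤ 12 mm → Resistant
Nitrofurantoin: 16 mm is ≤ 17 mm ⇒ R
Clindamycin 21 mm: ≤ 24 mm ⇒ R
Aztreonam: 25 mm is ≤ 25 mm ⇒ R
Resistant: 5/8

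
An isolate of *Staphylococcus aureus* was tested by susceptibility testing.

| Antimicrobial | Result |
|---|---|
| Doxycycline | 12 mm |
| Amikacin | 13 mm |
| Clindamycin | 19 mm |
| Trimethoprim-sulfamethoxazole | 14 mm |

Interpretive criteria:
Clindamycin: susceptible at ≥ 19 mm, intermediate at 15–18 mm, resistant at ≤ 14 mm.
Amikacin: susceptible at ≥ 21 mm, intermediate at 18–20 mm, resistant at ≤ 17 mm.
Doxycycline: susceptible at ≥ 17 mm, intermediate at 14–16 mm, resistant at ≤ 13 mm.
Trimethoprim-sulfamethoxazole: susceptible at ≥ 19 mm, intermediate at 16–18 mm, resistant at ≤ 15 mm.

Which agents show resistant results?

doxycycline, amikacin, trimethoprim-sulfamethoxazole

Doxycycline 12 mm: ≤ 13 mm → Resistant
Amikacin (13 mm) ≤ 17 mm → Resistant
Clindamycin 19 mm: ≥ 19 mm — Susceptible
Trimethoprim-sulfamethoxazole (14 mm) ≤ 15 mm ⇒ resistant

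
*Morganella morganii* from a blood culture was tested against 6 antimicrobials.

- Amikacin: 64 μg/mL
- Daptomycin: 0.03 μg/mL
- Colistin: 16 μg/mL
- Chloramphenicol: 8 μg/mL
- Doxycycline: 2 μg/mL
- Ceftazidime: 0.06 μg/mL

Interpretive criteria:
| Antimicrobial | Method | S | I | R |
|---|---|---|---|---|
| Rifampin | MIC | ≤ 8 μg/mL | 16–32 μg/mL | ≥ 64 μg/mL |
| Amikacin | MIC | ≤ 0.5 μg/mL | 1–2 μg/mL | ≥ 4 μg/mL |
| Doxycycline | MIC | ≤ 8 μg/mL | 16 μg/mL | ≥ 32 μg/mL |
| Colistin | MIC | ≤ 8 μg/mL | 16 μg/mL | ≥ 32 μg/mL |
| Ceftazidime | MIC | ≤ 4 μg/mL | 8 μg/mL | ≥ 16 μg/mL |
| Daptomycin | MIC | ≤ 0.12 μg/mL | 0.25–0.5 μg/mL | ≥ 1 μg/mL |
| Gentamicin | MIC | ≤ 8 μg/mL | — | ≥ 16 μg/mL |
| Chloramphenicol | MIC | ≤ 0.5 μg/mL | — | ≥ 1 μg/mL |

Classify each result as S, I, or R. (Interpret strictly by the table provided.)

Amikacin (64 μg/mL) ≥ 4 μg/mL ⇒ Resistant
Daptomycin: 0.03 μg/mL is ≤ 0.12 μg/mL — S
Colistin (16 μg/mL) = 16 μg/mL → intermediate
Chloramphenicol (8 μg/mL) ≥ 1 μg/mL → Resistant
Doxycycline (2 μg/mL) ≤ 8 μg/mL — S
Ceftazidime 0.06 μg/mL: ≤ 4 μg/mL ⇒ S

R, S, I, R, S, S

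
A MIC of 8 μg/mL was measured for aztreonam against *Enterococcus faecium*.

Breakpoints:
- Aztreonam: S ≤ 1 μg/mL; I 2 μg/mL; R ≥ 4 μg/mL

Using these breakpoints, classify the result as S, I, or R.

R

Aztreonam (8 μg/mL) ≥ 4 μg/mL — Resistant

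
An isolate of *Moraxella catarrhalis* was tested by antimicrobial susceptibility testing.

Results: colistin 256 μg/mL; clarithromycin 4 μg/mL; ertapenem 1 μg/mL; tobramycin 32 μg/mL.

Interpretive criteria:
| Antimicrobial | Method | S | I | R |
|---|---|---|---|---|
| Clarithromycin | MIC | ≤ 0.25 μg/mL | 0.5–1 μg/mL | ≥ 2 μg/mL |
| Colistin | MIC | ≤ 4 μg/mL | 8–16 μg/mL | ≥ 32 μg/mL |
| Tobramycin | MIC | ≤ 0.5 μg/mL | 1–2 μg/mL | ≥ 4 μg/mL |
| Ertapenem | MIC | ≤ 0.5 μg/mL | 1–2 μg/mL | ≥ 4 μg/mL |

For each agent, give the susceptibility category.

R, R, I, R

Colistin 256 μg/mL: ≥ 32 μg/mL — R
Clarithromycin 4 μg/mL: ≥ 2 μg/mL → resistant
Ertapenem 1 μg/mL: in 1–2 μg/mL ⇒ intermediate
Tobramycin: 32 μg/mL is ≥ 4 μg/mL → R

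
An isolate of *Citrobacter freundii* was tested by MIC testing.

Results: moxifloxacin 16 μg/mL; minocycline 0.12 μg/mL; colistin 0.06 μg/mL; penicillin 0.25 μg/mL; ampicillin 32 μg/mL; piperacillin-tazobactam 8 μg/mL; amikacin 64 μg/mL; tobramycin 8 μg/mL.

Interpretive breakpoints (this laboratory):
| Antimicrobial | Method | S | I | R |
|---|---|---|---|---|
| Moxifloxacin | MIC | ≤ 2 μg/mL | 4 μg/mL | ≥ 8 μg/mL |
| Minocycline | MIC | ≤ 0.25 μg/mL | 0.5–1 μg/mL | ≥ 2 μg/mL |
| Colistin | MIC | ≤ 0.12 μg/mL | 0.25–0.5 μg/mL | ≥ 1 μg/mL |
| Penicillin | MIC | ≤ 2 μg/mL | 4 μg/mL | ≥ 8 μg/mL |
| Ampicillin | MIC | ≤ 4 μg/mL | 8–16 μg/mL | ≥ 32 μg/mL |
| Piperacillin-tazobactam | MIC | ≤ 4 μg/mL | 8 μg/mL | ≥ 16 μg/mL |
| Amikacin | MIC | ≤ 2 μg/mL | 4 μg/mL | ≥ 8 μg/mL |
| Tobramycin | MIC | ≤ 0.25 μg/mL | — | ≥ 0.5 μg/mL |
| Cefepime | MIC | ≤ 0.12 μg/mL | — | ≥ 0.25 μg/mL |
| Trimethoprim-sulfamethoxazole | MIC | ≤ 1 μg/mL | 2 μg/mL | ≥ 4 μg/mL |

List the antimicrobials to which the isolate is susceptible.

minocycline, colistin, penicillin

Moxifloxacin: 16 μg/mL is ≥ 8 μg/mL ⇒ Resistant
Minocycline 0.12 μg/mL: ≤ 0.25 μg/mL → S
Colistin 0.06 μg/mL: ≤ 0.12 μg/mL ⇒ S
Penicillin 0.25 μg/mL: ≤ 2 μg/mL → S
Ampicillin (32 μg/mL) ≥ 32 μg/mL → resistant
Piperacillin-tazobactam: 8 μg/mL is = 8 μg/mL — Intermediate
Amikacin 64 μg/mL: ≥ 8 μg/mL — Resistant
Tobramycin: 8 μg/mL is ≥ 0.5 μg/mL — resistant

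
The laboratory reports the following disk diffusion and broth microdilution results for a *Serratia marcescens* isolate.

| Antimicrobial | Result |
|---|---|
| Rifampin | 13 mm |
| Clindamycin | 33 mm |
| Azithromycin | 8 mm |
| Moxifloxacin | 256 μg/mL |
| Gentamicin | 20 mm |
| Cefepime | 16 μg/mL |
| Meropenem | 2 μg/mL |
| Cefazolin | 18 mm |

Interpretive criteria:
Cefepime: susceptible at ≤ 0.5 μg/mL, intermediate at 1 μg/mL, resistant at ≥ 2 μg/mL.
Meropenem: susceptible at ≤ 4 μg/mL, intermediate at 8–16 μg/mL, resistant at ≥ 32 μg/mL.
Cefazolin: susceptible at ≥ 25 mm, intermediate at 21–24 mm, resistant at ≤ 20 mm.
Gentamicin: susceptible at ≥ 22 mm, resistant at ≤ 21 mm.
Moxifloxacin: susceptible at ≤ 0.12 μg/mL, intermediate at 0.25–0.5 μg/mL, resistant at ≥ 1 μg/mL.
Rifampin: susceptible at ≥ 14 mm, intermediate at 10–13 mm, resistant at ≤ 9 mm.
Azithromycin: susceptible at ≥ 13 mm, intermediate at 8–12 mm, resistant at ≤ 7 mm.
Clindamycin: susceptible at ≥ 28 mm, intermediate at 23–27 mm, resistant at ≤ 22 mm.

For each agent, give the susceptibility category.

Rifampin 13 mm: in 10–13 mm → I
Clindamycin: 33 mm is ≥ 28 mm → Susceptible
Azithromycin 8 mm: in 8–12 mm ⇒ intermediate
Moxifloxacin (256 μg/mL) ≥ 1 μg/mL ⇒ R
Gentamicin 20 mm: ≤ 21 mm ⇒ R
Cefepime 16 μg/mL: ≥ 2 μg/mL — R
Meropenem 2 μg/mL: ≤ 4 μg/mL ⇒ Susceptible
Cefazolin 18 mm: ≤ 20 mm → resistant

I, S, I, R, R, R, S, R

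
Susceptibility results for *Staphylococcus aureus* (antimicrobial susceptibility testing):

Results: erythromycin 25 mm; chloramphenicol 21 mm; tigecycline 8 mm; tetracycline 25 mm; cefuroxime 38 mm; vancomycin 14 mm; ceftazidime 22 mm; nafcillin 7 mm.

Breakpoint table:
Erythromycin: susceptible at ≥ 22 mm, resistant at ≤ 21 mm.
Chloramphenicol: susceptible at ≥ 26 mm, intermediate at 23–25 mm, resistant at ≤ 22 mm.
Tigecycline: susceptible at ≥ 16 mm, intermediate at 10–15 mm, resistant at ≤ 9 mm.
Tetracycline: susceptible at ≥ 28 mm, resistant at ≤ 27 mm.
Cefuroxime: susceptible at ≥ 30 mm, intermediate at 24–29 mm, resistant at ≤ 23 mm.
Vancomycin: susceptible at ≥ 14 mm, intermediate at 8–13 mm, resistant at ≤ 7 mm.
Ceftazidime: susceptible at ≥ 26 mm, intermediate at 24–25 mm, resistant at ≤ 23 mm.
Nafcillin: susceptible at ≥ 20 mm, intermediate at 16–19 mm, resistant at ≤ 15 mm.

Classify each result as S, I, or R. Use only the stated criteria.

Erythromycin: 25 mm is ≥ 22 mm → S
Chloramphenicol (21 mm) ≤ 22 mm → R
Tigecycline (8 mm) ≤ 9 mm ⇒ Resistant
Tetracycline: 25 mm is ≤ 27 mm — resistant
Cefuroxime 38 mm: ≥ 30 mm ⇒ susceptible
Vancomycin 14 mm: ≥ 14 mm → Susceptible
Ceftazidime: 22 mm is ≤ 23 mm — R
Nafcillin (7 mm) ≤ 15 mm → resistant

S, R, R, R, S, S, R, R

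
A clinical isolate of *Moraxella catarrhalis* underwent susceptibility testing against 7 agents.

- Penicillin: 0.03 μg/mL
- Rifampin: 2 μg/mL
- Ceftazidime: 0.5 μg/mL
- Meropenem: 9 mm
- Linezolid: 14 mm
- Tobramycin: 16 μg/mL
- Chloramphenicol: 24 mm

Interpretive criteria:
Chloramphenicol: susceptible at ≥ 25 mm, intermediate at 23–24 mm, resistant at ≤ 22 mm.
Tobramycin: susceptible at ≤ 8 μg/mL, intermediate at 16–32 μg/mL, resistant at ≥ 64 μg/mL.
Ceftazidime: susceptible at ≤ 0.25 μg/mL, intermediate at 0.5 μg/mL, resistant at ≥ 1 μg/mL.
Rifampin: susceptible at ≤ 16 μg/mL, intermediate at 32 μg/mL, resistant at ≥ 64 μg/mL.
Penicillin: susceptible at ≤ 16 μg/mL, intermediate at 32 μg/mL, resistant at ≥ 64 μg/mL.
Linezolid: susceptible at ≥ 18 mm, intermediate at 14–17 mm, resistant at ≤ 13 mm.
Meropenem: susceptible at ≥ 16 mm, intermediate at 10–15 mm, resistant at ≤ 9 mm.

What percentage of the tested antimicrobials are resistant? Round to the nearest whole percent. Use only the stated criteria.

14%

Penicillin 0.03 μg/mL: ≤ 16 μg/mL → S
Rifampin: 2 μg/mL is ≤ 16 μg/mL — susceptible
Ceftazidime: 0.5 μg/mL is = 0.5 μg/mL ⇒ intermediate
Meropenem 9 mm: ≤ 9 mm — resistant
Linezolid (14 mm) in 14–17 mm — I
Tobramycin: 16 μg/mL is in 16–32 μg/mL → Intermediate
Chloramphenicol: 24 mm is in 23–24 mm → intermediate
Resistant: 1/7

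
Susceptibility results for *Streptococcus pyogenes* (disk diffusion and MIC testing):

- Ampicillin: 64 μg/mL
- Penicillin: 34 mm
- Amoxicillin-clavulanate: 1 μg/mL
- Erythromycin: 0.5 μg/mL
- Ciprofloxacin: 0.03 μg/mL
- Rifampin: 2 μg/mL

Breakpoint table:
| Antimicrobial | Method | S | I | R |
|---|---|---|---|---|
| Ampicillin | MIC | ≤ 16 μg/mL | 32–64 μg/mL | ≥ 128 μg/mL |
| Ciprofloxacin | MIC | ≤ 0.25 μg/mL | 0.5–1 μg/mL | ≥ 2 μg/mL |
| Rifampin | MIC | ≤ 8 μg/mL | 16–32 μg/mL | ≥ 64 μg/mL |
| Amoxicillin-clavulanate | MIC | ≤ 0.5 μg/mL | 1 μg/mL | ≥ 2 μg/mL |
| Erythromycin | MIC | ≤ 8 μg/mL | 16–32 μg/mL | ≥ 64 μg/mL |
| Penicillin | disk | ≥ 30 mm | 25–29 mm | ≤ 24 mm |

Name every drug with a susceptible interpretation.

penicillin, erythromycin, ciprofloxacin, rifampin

Ampicillin 64 μg/mL: in 32–64 μg/mL ⇒ I
Penicillin (34 mm) ≥ 30 mm — S
Amoxicillin-clavulanate (1 μg/mL) = 1 μg/mL → Intermediate
Erythromycin (0.5 μg/mL) ≤ 8 μg/mL ⇒ Susceptible
Ciprofloxacin 0.03 μg/mL: ≤ 0.25 μg/mL — S
Rifampin 2 μg/mL: ≤ 8 μg/mL — susceptible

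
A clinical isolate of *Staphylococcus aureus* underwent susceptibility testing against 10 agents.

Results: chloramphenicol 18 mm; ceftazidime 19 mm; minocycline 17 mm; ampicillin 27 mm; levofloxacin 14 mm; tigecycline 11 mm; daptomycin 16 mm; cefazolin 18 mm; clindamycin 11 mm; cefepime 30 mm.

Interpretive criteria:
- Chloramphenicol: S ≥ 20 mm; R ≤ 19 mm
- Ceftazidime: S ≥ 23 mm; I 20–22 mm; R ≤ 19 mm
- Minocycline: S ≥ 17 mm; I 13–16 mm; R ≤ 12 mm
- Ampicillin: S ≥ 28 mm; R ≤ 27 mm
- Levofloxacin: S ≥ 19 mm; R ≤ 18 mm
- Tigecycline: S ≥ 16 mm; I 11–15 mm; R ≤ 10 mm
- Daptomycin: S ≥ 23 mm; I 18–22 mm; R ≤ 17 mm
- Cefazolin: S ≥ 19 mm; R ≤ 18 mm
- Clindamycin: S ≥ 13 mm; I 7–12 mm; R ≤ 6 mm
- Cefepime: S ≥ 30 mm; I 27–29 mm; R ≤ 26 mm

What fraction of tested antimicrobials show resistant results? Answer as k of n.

Chloramphenicol 18 mm: ≤ 19 mm → resistant
Ceftazidime: 19 mm is ≤ 19 mm ⇒ Resistant
Minocycline 17 mm: ≥ 17 mm — Susceptible
Ampicillin (27 mm) ≤ 27 mm ⇒ Resistant
Levofloxacin: 14 mm is ≤ 18 mm → Resistant
Tigecycline (11 mm) in 11–15 mm — Intermediate
Daptomycin (16 mm) ≤ 17 mm ⇒ Resistant
Cefazolin (18 mm) ≤ 18 mm ⇒ resistant
Clindamycin (11 mm) in 7–12 mm — Intermediate
Cefepime (30 mm) ≥ 30 mm ⇒ Susceptible
Resistant: 6/10

6 of 10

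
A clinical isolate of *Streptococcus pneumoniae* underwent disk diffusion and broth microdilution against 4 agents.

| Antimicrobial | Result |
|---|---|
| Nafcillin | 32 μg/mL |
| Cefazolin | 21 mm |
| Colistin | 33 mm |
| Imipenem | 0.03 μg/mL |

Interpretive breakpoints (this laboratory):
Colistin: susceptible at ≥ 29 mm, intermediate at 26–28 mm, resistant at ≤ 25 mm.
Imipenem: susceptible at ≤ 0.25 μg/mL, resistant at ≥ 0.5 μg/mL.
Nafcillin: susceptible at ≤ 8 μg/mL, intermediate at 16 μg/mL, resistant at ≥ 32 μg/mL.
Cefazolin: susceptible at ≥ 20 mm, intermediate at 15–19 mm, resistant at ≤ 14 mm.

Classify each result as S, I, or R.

Nafcillin 32 μg/mL: ≥ 32 μg/mL → R
Cefazolin (21 mm) ≥ 20 mm → S
Colistin 33 mm: ≥ 29 mm ⇒ Susceptible
Imipenem 0.03 μg/mL: ≤ 0.25 μg/mL → S

R, S, S, S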